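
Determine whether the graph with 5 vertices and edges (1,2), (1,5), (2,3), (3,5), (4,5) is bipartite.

Step 1: Attempt 2-coloring using BFS:
  Start at vertex 1, assign color 0
  Color vertex 2 with color 1 (neighbor of 1)
  Color vertex 5 with color 1 (neighbor of 1)
  Color vertex 3 with color 0 (neighbor of 2)
  Color vertex 4 with color 0 (neighbor of 5)

Step 2: 2-coloring succeeded. No conflicts found.
  Set A (color 0): {1, 3, 4}
  Set B (color 1): {2, 5}

The graph is bipartite with partition {1, 3, 4}, {2, 5}.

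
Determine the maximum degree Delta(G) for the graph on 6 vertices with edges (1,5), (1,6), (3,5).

Step 1: Count edges incident to each vertex:
  deg(1) = 2 (neighbors: 5, 6)
  deg(2) = 0 (neighbors: none)
  deg(3) = 1 (neighbors: 5)
  deg(4) = 0 (neighbors: none)
  deg(5) = 2 (neighbors: 1, 3)
  deg(6) = 1 (neighbors: 1)

Step 2: Find maximum:
  max(2, 0, 1, 0, 2, 1) = 2 (vertex 1)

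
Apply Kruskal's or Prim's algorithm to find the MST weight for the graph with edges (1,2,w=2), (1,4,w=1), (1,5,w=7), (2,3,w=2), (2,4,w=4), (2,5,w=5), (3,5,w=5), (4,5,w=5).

Apply Kruskal's algorithm (sort edges by weight, add if no cycle):

Sorted edges by weight:
  (1,4) w=1
  (1,2) w=2
  (2,3) w=2
  (2,4) w=4
  (2,5) w=5
  (3,5) w=5
  (4,5) w=5
  (1,5) w=7

Add edge (1,4) w=1 -- no cycle. Running total: 1
Add edge (1,2) w=2 -- no cycle. Running total: 3
Add edge (2,3) w=2 -- no cycle. Running total: 5
Skip edge (2,4) w=4 -- would create cycle
Add edge (2,5) w=5 -- no cycle. Running total: 10

MST edges: (1,4,w=1), (1,2,w=2), (2,3,w=2), (2,5,w=5)
Total MST weight: 1 + 2 + 2 + 5 = 10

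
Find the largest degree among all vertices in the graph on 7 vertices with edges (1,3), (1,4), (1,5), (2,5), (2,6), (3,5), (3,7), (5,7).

Step 1: Count edges incident to each vertex:
  deg(1) = 3 (neighbors: 3, 4, 5)
  deg(2) = 2 (neighbors: 5, 6)
  deg(3) = 3 (neighbors: 1, 5, 7)
  deg(4) = 1 (neighbors: 1)
  deg(5) = 4 (neighbors: 1, 2, 3, 7)
  deg(6) = 1 (neighbors: 2)
  deg(7) = 2 (neighbors: 3, 5)

Step 2: Find maximum:
  max(3, 2, 3, 1, 4, 1, 2) = 4 (vertex 5)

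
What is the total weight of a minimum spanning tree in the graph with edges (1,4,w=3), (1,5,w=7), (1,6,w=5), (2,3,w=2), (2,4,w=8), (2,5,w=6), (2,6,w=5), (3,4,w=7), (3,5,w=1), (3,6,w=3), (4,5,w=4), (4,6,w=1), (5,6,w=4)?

Apply Kruskal's algorithm (sort edges by weight, add if no cycle):

Sorted edges by weight:
  (3,5) w=1
  (4,6) w=1
  (2,3) w=2
  (1,4) w=3
  (3,6) w=3
  (4,5) w=4
  (5,6) w=4
  (1,6) w=5
  (2,6) w=5
  (2,5) w=6
  (1,5) w=7
  (3,4) w=7
  (2,4) w=8

Add edge (3,5) w=1 -- no cycle. Running total: 1
Add edge (4,6) w=1 -- no cycle. Running total: 2
Add edge (2,3) w=2 -- no cycle. Running total: 4
Add edge (1,4) w=3 -- no cycle. Running total: 7
Add edge (3,6) w=3 -- no cycle. Running total: 10

MST edges: (3,5,w=1), (4,6,w=1), (2,3,w=2), (1,4,w=3), (3,6,w=3)
Total MST weight: 1 + 1 + 2 + 3 + 3 = 10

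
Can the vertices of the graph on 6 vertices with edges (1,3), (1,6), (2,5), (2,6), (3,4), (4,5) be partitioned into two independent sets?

Step 1: Attempt 2-coloring using BFS:
  Start at vertex 1, assign color 0
  Color vertex 3 with color 1 (neighbor of 1)
  Color vertex 6 with color 1 (neighbor of 1)
  Color vertex 4 with color 0 (neighbor of 3)
  Color vertex 2 with color 0 (neighbor of 6)
  Color vertex 5 with color 1 (neighbor of 4)

Step 2: 2-coloring succeeded. No conflicts found.
  Set A (color 0): {1, 2, 4}
  Set B (color 1): {3, 5, 6}

The graph is bipartite with partition {1, 2, 4}, {3, 5, 6}.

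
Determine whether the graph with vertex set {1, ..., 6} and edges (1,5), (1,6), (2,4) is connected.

Step 1: Build adjacency list from edges:
  1: 5, 6
  2: 4
  3: (none)
  4: 2
  5: 1
  6: 1

Step 2: Run BFS/DFS from vertex 1:
  Visited: {1, 5, 6}
  Reached 3 of 6 vertices

Step 3: Only 3 of 6 vertices reached. Graph is disconnected.
Connected components: {1, 5, 6}, {2, 4}, {3}
Answer: No, the graph is not connected (3 components).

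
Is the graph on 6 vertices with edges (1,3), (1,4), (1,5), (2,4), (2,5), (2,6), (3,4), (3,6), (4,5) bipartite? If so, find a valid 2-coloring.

Step 1: Attempt 2-coloring using BFS:
  Start at vertex 1, assign color 0
  Color vertex 3 with color 1 (neighbor of 1)
  Color vertex 4 with color 1 (neighbor of 1)
  Color vertex 5 with color 1 (neighbor of 1)

Step 2: Conflict found! Vertices 3 and 4 are adjacent but have the same color.
This means the graph contains an odd cycle.

The graph is NOT bipartite.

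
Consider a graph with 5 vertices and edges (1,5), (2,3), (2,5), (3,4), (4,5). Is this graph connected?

Step 1: Build adjacency list from edges:
  1: 5
  2: 3, 5
  3: 2, 4
  4: 3, 5
  5: 1, 2, 4

Step 2: Run BFS/DFS from vertex 1:
  Visited: {1, 5, 2, 4, 3}
  Reached 5 of 5 vertices

Step 3: All 5 vertices reached from vertex 1, so the graph is connected.
Answer: Yes, the graph is connected.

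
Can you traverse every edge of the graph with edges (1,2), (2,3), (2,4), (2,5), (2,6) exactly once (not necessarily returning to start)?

Step 1: Find the degree of each vertex:
  deg(1) = 1
  deg(2) = 5
  deg(3) = 1
  deg(4) = 1
  deg(5) = 1
  deg(6) = 1

Step 2: Count vertices with odd degree:
  Odd-degree vertices: 1, 2, 3, 4, 5, 6 (6 total)

Step 3: Apply Euler's theorem:
  - Eulerian circuit exists iff graph is connected and all vertices have even degree
  - Eulerian path exists iff graph is connected and has 0 or 2 odd-degree vertices

Graph has 6 odd-degree vertices (need 0 or 2).
Neither Eulerian path nor Eulerian circuit exists.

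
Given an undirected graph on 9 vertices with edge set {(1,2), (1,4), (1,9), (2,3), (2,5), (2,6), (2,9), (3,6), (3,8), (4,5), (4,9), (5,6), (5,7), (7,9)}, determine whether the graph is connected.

Step 1: Build adjacency list from edges:
  1: 2, 4, 9
  2: 1, 3, 5, 6, 9
  3: 2, 6, 8
  4: 1, 5, 9
  5: 2, 4, 6, 7
  6: 2, 3, 5
  7: 5, 9
  8: 3
  9: 1, 2, 4, 7

Step 2: Run BFS/DFS from vertex 1:
  Visited: {1, 2, 4, 9, 3, 5, 6, 7, 8}
  Reached 9 of 9 vertices

Step 3: All 9 vertices reached from vertex 1, so the graph is connected.
Answer: Yes, the graph is connected.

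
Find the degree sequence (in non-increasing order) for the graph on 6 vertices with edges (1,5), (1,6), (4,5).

Step 1: Count edges incident to each vertex:
  deg(1) = 2 (neighbors: 5, 6)
  deg(2) = 0 (neighbors: none)
  deg(3) = 0 (neighbors: none)
  deg(4) = 1 (neighbors: 5)
  deg(5) = 2 (neighbors: 1, 4)
  deg(6) = 1 (neighbors: 1)

Step 2: Sort degrees in non-increasing order:
  Degrees: [2, 0, 0, 1, 2, 1] -> sorted: [2, 2, 1, 1, 0, 0]

Degree sequence: [2, 2, 1, 1, 0, 0]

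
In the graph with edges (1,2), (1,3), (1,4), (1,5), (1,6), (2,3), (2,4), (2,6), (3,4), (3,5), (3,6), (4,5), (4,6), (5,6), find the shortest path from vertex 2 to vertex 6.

Step 1: Build adjacency list:
  1: 2, 3, 4, 5, 6
  2: 1, 3, 4, 6
  3: 1, 2, 4, 5, 6
  4: 1, 2, 3, 5, 6
  5: 1, 3, 4, 6
  6: 1, 2, 3, 4, 5

Step 2: BFS from vertex 2 to find shortest path to 6:
  vertex 1 reached at distance 1
  vertex 3 reached at distance 1
  vertex 4 reached at distance 1
  vertex 6 reached at distance 1

Step 3: Shortest path: 2 -> 6
Path length: 1 edge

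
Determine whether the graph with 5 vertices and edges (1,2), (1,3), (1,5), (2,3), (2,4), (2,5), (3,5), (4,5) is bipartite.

Step 1: Attempt 2-coloring using BFS:
  Start at vertex 1, assign color 0
  Color vertex 2 with color 1 (neighbor of 1)
  Color vertex 3 with color 1 (neighbor of 1)
  Color vertex 5 with color 1 (neighbor of 1)

Step 2: Conflict found! Vertices 2 and 3 are adjacent but have the same color.
This means the graph contains an odd cycle.

The graph is NOT bipartite.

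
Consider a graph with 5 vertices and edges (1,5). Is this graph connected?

Step 1: Build adjacency list from edges:
  1: 5
  2: (none)
  3: (none)
  4: (none)
  5: 1

Step 2: Run BFS/DFS from vertex 1:
  Visited: {1, 5}
  Reached 2 of 5 vertices

Step 3: Only 2 of 5 vertices reached. Graph is disconnected.
Connected components: {1, 5}, {2}, {3}, {4}
Answer: No, the graph is not connected (4 components).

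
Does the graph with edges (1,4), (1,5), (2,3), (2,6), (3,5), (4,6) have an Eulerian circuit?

Step 1: Find the degree of each vertex:
  deg(1) = 2
  deg(2) = 2
  deg(3) = 2
  deg(4) = 2
  deg(5) = 2
  deg(6) = 2

Step 2: Count vertices with odd degree:
  All vertices have even degree (0 odd-degree vertices)

Step 3: Apply Euler's theorem:
  - Eulerian circuit exists iff graph is connected and all vertices have even degree
  - Eulerian path exists iff graph is connected and has 0 or 2 odd-degree vertices

Graph is connected with 0 odd-degree vertices.
Both Eulerian circuit and Eulerian path exist.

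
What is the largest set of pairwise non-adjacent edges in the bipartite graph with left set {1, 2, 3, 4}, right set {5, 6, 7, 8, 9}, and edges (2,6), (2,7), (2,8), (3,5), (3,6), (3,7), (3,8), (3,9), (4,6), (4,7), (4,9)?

Step 1: List the neighbors of each left vertex:
  1: (none)
  2: 6, 7, 8
  3: 5, 6, 7, 8, 9
  4: 6, 7, 9

Step 2: Greedily match left vertices, then look for augmenting paths:
  Match 2 -- 6
  Match 3 -- 5
  Match 4 -- 7
  No augmenting path remains.

Step 3: Verify this is maximum:
  Matching has size 3. The vertex set {2, 3, 4} covers every edge and has size 3; any matching has at most one edge per cover vertex, so 3 is maximum (König's theorem).

Maximum matching: {(2,6), (3,5), (4,7)}
Size: 3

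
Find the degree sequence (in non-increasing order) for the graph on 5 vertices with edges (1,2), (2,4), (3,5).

Step 1: Count edges incident to each vertex:
  deg(1) = 1 (neighbors: 2)
  deg(2) = 2 (neighbors: 1, 4)
  deg(3) = 1 (neighbors: 5)
  deg(4) = 1 (neighbors: 2)
  deg(5) = 1 (neighbors: 3)

Step 2: Sort degrees in non-increasing order:
  Degrees: [1, 2, 1, 1, 1] -> sorted: [2, 1, 1, 1, 1]

Degree sequence: [2, 1, 1, 1, 1]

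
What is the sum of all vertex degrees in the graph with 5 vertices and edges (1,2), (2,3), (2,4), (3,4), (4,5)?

Step 1: Count edges incident to each vertex:
  deg(1) = 1 (neighbors: 2)
  deg(2) = 3 (neighbors: 1, 3, 4)
  deg(3) = 2 (neighbors: 2, 4)
  deg(4) = 3 (neighbors: 2, 3, 5)
  deg(5) = 1 (neighbors: 4)

Step 2: Sum all degrees:
  1 + 3 + 2 + 3 + 1 = 10

Verification: sum of degrees = 2 * |E| = 2 * 5 = 10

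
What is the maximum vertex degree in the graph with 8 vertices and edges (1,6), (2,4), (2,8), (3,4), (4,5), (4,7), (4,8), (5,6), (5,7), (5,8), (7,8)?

Step 1: Count edges incident to each vertex:
  deg(1) = 1 (neighbors: 6)
  deg(2) = 2 (neighbors: 4, 8)
  deg(3) = 1 (neighbors: 4)
  deg(4) = 5 (neighbors: 2, 3, 5, 7, 8)
  deg(5) = 4 (neighbors: 4, 6, 7, 8)
  deg(6) = 2 (neighbors: 1, 5)
  deg(7) = 3 (neighbors: 4, 5, 8)
  deg(8) = 4 (neighbors: 2, 4, 5, 7)

Step 2: Find maximum:
  max(1, 2, 1, 5, 4, 2, 3, 4) = 5 (vertex 4)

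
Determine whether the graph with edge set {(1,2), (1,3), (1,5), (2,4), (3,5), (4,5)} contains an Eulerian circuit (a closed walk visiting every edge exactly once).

Step 1: Find the degree of each vertex:
  deg(1) = 3
  deg(2) = 2
  deg(3) = 2
  deg(4) = 2
  deg(5) = 3

Step 2: Count vertices with odd degree:
  Odd-degree vertices: 1, 5 (2 total)

Step 3: Apply Euler's theorem:
  - Eulerian circuit exists iff graph is connected and all vertices have even degree
  - Eulerian path exists iff graph is connected and has 0 or 2 odd-degree vertices

Graph is connected with exactly 2 odd-degree vertices (1, 5).
Eulerian path exists (starting and ending at the odd-degree vertices), but no Eulerian circuit.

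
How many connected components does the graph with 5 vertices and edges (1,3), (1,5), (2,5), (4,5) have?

Step 1: Build adjacency list from edges:
  1: 3, 5
  2: 5
  3: 1
  4: 5
  5: 1, 2, 4

Step 2: Run BFS/DFS from vertex 1:
  Visited: {1, 3, 5, 2, 4}
  Reached 5 of 5 vertices

Step 3: All 5 vertices reached from vertex 1, so the graph is connected.
Number of connected components: 1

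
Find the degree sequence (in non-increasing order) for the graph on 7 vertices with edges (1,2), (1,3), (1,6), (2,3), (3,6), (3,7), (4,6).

Step 1: Count edges incident to each vertex:
  deg(1) = 3 (neighbors: 2, 3, 6)
  deg(2) = 2 (neighbors: 1, 3)
  deg(3) = 4 (neighbors: 1, 2, 6, 7)
  deg(4) = 1 (neighbors: 6)
  deg(5) = 0 (neighbors: none)
  deg(6) = 3 (neighbors: 1, 3, 4)
  deg(7) = 1 (neighbors: 3)

Step 2: Sort degrees in non-increasing order:
  Degrees: [3, 2, 4, 1, 0, 3, 1] -> sorted: [4, 3, 3, 2, 1, 1, 0]

Degree sequence: [4, 3, 3, 2, 1, 1, 0]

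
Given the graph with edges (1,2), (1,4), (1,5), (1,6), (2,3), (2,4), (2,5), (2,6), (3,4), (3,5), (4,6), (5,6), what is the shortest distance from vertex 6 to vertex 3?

Step 1: Build adjacency list:
  1: 2, 4, 5, 6
  2: 1, 3, 4, 5, 6
  3: 2, 4, 5
  4: 1, 2, 3, 6
  5: 1, 2, 3, 6
  6: 1, 2, 4, 5

Step 2: BFS from vertex 6 to find shortest path to 3:
  vertex 1 reached at distance 1
  vertex 2 reached at distance 1
  vertex 4 reached at distance 1
  vertex 5 reached at distance 1
  vertex 3 reached at distance 2

Step 3: Shortest path: 6 -> 2 -> 3
Path length: 2 edges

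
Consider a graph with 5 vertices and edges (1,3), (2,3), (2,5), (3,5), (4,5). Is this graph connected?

Step 1: Build adjacency list from edges:
  1: 3
  2: 3, 5
  3: 1, 2, 5
  4: 5
  5: 2, 3, 4

Step 2: Run BFS/DFS from vertex 1:
  Visited: {1, 3, 2, 5, 4}
  Reached 5 of 5 vertices

Step 3: All 5 vertices reached from vertex 1, so the graph is connected.
Answer: Yes, the graph is connected.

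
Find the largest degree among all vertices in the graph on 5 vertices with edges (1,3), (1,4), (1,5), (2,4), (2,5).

Step 1: Count edges incident to each vertex:
  deg(1) = 3 (neighbors: 3, 4, 5)
  deg(2) = 2 (neighbors: 4, 5)
  deg(3) = 1 (neighbors: 1)
  deg(4) = 2 (neighbors: 1, 2)
  deg(5) = 2 (neighbors: 1, 2)

Step 2: Find maximum:
  max(3, 2, 1, 2, 2) = 3 (vertex 1)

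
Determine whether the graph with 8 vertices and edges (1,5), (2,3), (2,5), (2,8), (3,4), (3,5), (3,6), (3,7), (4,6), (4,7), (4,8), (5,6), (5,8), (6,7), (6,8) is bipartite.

Step 1: Attempt 2-coloring using BFS:
  Start at vertex 1, assign color 0
  Color vertex 5 with color 1 (neighbor of 1)
  Color vertex 2 with color 0 (neighbor of 5)
  Color vertex 3 with color 0 (neighbor of 5)
  Color vertex 6 with color 0 (neighbor of 5)
  Color vertex 8 with color 0 (neighbor of 5)

Step 2: Conflict found! Vertices 2 and 3 are adjacent but have the same color.
This means the graph contains an odd cycle.

The graph is NOT bipartite.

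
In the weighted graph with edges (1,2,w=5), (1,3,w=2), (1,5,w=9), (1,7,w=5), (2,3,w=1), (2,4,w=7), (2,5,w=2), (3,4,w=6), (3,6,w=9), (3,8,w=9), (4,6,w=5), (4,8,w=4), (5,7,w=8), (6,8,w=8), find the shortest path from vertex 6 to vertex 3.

Step 1: Build adjacency list with weights:
  1: 2(w=5), 3(w=2), 5(w=9), 7(w=5)
  2: 1(w=5), 3(w=1), 4(w=7), 5(w=2)
  3: 1(w=2), 2(w=1), 4(w=6), 6(w=9), 8(w=9)
  4: 2(w=7), 3(w=6), 6(w=5), 8(w=4)
  5: 1(w=9), 2(w=2), 7(w=8)
  6: 3(w=9), 4(w=5), 8(w=8)
  7: 1(w=5), 5(w=8)
  8: 3(w=9), 4(w=4), 6(w=8)

Step 2: Apply Dijkstra's algorithm from vertex 6:
  Visit vertex 6 (distance=0)
    Update dist[3] = 9
    Update dist[4] = 5
    Update dist[8] = 8
  Visit vertex 4 (distance=5)
    Update dist[2] = 12
  Visit vertex 8 (distance=8)
  Visit vertex 3 (distance=9)
    Update dist[1] = 11
    Update dist[2] = 10

Step 3: Shortest path: 6 -> 3
Total weight: 9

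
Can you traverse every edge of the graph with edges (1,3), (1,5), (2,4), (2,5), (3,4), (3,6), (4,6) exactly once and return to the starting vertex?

Step 1: Find the degree of each vertex:
  deg(1) = 2
  deg(2) = 2
  deg(3) = 3
  deg(4) = 3
  deg(5) = 2
  deg(6) = 2

Step 2: Count vertices with odd degree:
  Odd-degree vertices: 3, 4 (2 total)

Step 3: Apply Euler's theorem:
  - Eulerian circuit exists iff graph is connected and all vertices have even degree
  - Eulerian path exists iff graph is connected and has 0 or 2 odd-degree vertices

Graph is connected with exactly 2 odd-degree vertices (3, 4).
Eulerian path exists (starting and ending at the odd-degree vertices), but no Eulerian circuit.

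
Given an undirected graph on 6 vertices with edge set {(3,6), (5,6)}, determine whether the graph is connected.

Step 1: Build adjacency list from edges:
  1: (none)
  2: (none)
  3: 6
  4: (none)
  5: 6
  6: 3, 5

Step 2: Run BFS/DFS from vertex 1:
  Visited: {1}
  Reached 1 of 6 vertices

Step 3: Only 1 of 6 vertices reached. Graph is disconnected.
Connected components: {1}, {2}, {3, 5, 6}, {4}
Answer: No, the graph is not connected (4 components).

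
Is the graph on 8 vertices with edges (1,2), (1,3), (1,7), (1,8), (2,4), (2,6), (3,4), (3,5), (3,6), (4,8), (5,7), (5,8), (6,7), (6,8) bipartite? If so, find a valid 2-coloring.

Step 1: Attempt 2-coloring using BFS:
  Start at vertex 1, assign color 0
  Color vertex 2 with color 1 (neighbor of 1)
  Color vertex 3 with color 1 (neighbor of 1)
  Color vertex 7 with color 1 (neighbor of 1)
  Color vertex 8 with color 1 (neighbor of 1)
  Color vertex 4 with color 0 (neighbor of 2)
  Color vertex 6 with color 0 (neighbor of 2)
  Color vertex 5 with color 0 (neighbor of 3)

Step 2: 2-coloring succeeded. No conflicts found.
  Set A (color 0): {1, 4, 5, 6}
  Set B (color 1): {2, 3, 7, 8}

The graph is bipartite with partition {1, 4, 5, 6}, {2, 3, 7, 8}.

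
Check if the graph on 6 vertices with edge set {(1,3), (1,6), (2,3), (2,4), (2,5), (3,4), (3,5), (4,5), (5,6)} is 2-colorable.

Step 1: Attempt 2-coloring using BFS:
  Start at vertex 1, assign color 0
  Color vertex 3 with color 1 (neighbor of 1)
  Color vertex 6 with color 1 (neighbor of 1)
  Color vertex 2 with color 0 (neighbor of 3)
  Color vertex 4 with color 0 (neighbor of 3)
  Color vertex 5 with color 0 (neighbor of 3)

Step 2: Conflict found! Vertices 2 and 4 are adjacent but have the same color.
This means the graph contains an odd cycle.

The graph is NOT bipartite.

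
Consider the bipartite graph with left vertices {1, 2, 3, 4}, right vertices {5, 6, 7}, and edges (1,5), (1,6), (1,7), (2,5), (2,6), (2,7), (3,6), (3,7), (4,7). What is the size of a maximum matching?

Step 1: List the neighbors of each left vertex:
  1: 5, 6, 7
  2: 5, 6, 7
  3: 6, 7
  4: 7

Step 2: Greedily match left vertices, then look for augmenting paths:
  Match 1 -- 5
  Match 2 -- 6
  Match 3 -- 7
  No augmenting path remains.

Step 3: Verify this is maximum:
  Matching size 3 = min(|L|, |R|) = min(4, 3), which is an upper bound, so this matching is maximum.

Maximum matching: {(1,5), (2,6), (3,7)}
Size: 3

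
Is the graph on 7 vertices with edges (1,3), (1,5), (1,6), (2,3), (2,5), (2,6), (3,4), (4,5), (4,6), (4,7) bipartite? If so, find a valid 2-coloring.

Step 1: Attempt 2-coloring using BFS:
  Start at vertex 1, assign color 0
  Color vertex 3 with color 1 (neighbor of 1)
  Color vertex 5 with color 1 (neighbor of 1)
  Color vertex 6 with color 1 (neighbor of 1)
  Color vertex 2 with color 0 (neighbor of 3)
  Color vertex 4 with color 0 (neighbor of 3)
  Color vertex 7 with color 1 (neighbor of 4)

Step 2: 2-coloring succeeded. No conflicts found.
  Set A (color 0): {1, 2, 4}
  Set B (color 1): {3, 5, 6, 7}

The graph is bipartite with partition {1, 2, 4}, {3, 5, 6, 7}.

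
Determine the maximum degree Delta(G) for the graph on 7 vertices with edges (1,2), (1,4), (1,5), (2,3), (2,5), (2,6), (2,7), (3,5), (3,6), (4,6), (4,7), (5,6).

Step 1: Count edges incident to each vertex:
  deg(1) = 3 (neighbors: 2, 4, 5)
  deg(2) = 5 (neighbors: 1, 3, 5, 6, 7)
  deg(3) = 3 (neighbors: 2, 5, 6)
  deg(4) = 3 (neighbors: 1, 6, 7)
  deg(5) = 4 (neighbors: 1, 2, 3, 6)
  deg(6) = 4 (neighbors: 2, 3, 4, 5)
  deg(7) = 2 (neighbors: 2, 4)

Step 2: Find maximum:
  max(3, 5, 3, 3, 4, 4, 2) = 5 (vertex 2)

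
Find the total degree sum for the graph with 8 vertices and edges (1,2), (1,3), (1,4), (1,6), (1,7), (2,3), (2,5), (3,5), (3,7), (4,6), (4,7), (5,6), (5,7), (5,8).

Step 1: Count edges incident to each vertex:
  deg(1) = 5 (neighbors: 2, 3, 4, 6, 7)
  deg(2) = 3 (neighbors: 1, 3, 5)
  deg(3) = 4 (neighbors: 1, 2, 5, 7)
  deg(4) = 3 (neighbors: 1, 6, 7)
  deg(5) = 5 (neighbors: 2, 3, 6, 7, 8)
  deg(6) = 3 (neighbors: 1, 4, 5)
  deg(7) = 4 (neighbors: 1, 3, 4, 5)
  deg(8) = 1 (neighbors: 5)

Step 2: Sum all degrees:
  5 + 3 + 4 + 3 + 5 + 3 + 4 + 1 = 28

Verification: sum of degrees = 2 * |E| = 2 * 14 = 28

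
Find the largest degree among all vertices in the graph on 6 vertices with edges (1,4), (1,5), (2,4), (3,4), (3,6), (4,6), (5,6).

Step 1: Count edges incident to each vertex:
  deg(1) = 2 (neighbors: 4, 5)
  deg(2) = 1 (neighbors: 4)
  deg(3) = 2 (neighbors: 4, 6)
  deg(4) = 4 (neighbors: 1, 2, 3, 6)
  deg(5) = 2 (neighbors: 1, 6)
  deg(6) = 3 (neighbors: 3, 4, 5)

Step 2: Find maximum:
  max(2, 1, 2, 4, 2, 3) = 4 (vertex 4)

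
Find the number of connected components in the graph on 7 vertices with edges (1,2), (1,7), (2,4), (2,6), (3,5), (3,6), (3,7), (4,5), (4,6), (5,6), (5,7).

Step 1: Build adjacency list from edges:
  1: 2, 7
  2: 1, 4, 6
  3: 5, 6, 7
  4: 2, 5, 6
  5: 3, 4, 6, 7
  6: 2, 3, 4, 5
  7: 1, 3, 5

Step 2: Run BFS/DFS from vertex 1:
  Visited: {1, 2, 7, 4, 6, 3, 5}
  Reached 7 of 7 vertices

Step 3: All 7 vertices reached from vertex 1, so the graph is connected.
Number of connected components: 1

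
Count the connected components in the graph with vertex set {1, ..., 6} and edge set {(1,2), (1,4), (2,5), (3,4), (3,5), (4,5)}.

Step 1: Build adjacency list from edges:
  1: 2, 4
  2: 1, 5
  3: 4, 5
  4: 1, 3, 5
  5: 2, 3, 4
  6: (none)

Step 2: Run BFS/DFS from vertex 1:
  Visited: {1, 2, 4, 5, 3}
  Reached 5 of 6 vertices

Step 3: Only 5 of 6 vertices reached. Graph is disconnected.
Connected components: {1, 2, 3, 4, 5}, {6}
Number of connected components: 2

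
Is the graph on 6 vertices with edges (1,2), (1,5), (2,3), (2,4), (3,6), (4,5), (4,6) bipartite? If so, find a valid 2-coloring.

Step 1: Attempt 2-coloring using BFS:
  Start at vertex 1, assign color 0
  Color vertex 2 with color 1 (neighbor of 1)
  Color vertex 5 with color 1 (neighbor of 1)
  Color vertex 3 with color 0 (neighbor of 2)
  Color vertex 4 with color 0 (neighbor of 2)
  Color vertex 6 with color 1 (neighbor of 3)

Step 2: 2-coloring succeeded. No conflicts found.
  Set A (color 0): {1, 3, 4}
  Set B (color 1): {2, 5, 6}

The graph is bipartite with partition {1, 3, 4}, {2, 5, 6}.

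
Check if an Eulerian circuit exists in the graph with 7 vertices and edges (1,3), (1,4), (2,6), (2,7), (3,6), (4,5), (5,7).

Step 1: Find the degree of each vertex:
  deg(1) = 2
  deg(2) = 2
  deg(3) = 2
  deg(4) = 2
  deg(5) = 2
  deg(6) = 2
  deg(7) = 2

Step 2: Count vertices with odd degree:
  All vertices have even degree (0 odd-degree vertices)

Step 3: Apply Euler's theorem:
  - Eulerian circuit exists iff graph is connected and all vertices have even degree
  - Eulerian path exists iff graph is connected and has 0 or 2 odd-degree vertices

Graph is connected with 0 odd-degree vertices.
Both Eulerian circuit and Eulerian path exist.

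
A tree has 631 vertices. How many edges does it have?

A tree on n vertices always has exactly n - 1 edges.
For n = 631: edges = 631 - 1 = 630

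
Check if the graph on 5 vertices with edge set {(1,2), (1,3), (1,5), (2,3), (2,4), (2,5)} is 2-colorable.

Step 1: Attempt 2-coloring using BFS:
  Start at vertex 1, assign color 0
  Color vertex 2 with color 1 (neighbor of 1)
  Color vertex 3 with color 1 (neighbor of 1)
  Color vertex 5 with color 1 (neighbor of 1)

Step 2: Conflict found! Vertices 2 and 3 are adjacent but have the same color.
This means the graph contains an odd cycle.

The graph is NOT bipartite.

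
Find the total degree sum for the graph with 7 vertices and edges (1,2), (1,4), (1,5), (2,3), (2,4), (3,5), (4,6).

Step 1: Count edges incident to each vertex:
  deg(1) = 3 (neighbors: 2, 4, 5)
  deg(2) = 3 (neighbors: 1, 3, 4)
  deg(3) = 2 (neighbors: 2, 5)
  deg(4) = 3 (neighbors: 1, 2, 6)
  deg(5) = 2 (neighbors: 1, 3)
  deg(6) = 1 (neighbors: 4)
  deg(7) = 0 (neighbors: none)

Step 2: Sum all degrees:
  3 + 3 + 2 + 3 + 2 + 1 + 0 = 14

Verification: sum of degrees = 2 * |E| = 2 * 7 = 14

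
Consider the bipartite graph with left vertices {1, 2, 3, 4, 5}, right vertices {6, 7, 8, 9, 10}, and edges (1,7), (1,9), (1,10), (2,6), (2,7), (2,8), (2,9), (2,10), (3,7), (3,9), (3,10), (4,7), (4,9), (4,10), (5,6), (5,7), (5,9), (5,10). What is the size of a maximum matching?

Step 1: List the neighbors of each left vertex:
  1: 7, 9, 10
  2: 6, 7, 8, 9, 10
  3: 7, 9, 10
  4: 7, 9, 10
  5: 6, 7, 9, 10

Step 2: Greedily match left vertices, then look for augmenting paths:
  Match 1 -- 7
  Match 2 -- 8
  Match 3 -- 9
  Match 4 -- 10
  Match 5 -- 6
  No augmenting path remains.

Step 3: Verify this is maximum:
  Matching size 5 = min(|L|, |R|) = min(5, 5), which is an upper bound, so this matching is maximum.

Maximum matching: {(1,7), (2,8), (3,9), (4,10), (5,6)}
Size: 5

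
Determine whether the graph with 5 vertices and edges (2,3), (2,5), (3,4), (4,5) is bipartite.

Step 1: Attempt 2-coloring using BFS:
  Start at vertex 1, assign color 0
  Start new component at vertex 2, assign color 0
  Color vertex 3 with color 1 (neighbor of 2)
  Color vertex 5 with color 1 (neighbor of 2)
  Color vertex 4 with color 0 (neighbor of 3)

Step 2: 2-coloring succeeded. No conflicts found.
  Set A (color 0): {1, 2, 4}
  Set B (color 1): {3, 5}

The graph is bipartite with partition {1, 2, 4}, {3, 5}.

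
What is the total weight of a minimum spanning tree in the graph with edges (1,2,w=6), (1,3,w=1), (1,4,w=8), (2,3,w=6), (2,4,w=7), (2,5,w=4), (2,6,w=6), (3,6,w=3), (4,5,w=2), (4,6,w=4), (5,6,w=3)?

Apply Kruskal's algorithm (sort edges by weight, add if no cycle):

Sorted edges by weight:
  (1,3) w=1
  (4,5) w=2
  (3,6) w=3
  (5,6) w=3
  (2,5) w=4
  (4,6) w=4
  (1,2) w=6
  (2,6) w=6
  (2,3) w=6
  (2,4) w=7
  (1,4) w=8

Add edge (1,3) w=1 -- no cycle. Running total: 1
Add edge (4,5) w=2 -- no cycle. Running total: 3
Add edge (3,6) w=3 -- no cycle. Running total: 6
Add edge (5,6) w=3 -- no cycle. Running total: 9
Add edge (2,5) w=4 -- no cycle. Running total: 13

MST edges: (1,3,w=1), (4,5,w=2), (3,6,w=3), (5,6,w=3), (2,5,w=4)
Total MST weight: 1 + 2 + 3 + 3 + 4 = 13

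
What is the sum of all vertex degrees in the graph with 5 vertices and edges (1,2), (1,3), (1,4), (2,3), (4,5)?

Step 1: Count edges incident to each vertex:
  deg(1) = 3 (neighbors: 2, 3, 4)
  deg(2) = 2 (neighbors: 1, 3)
  deg(3) = 2 (neighbors: 1, 2)
  deg(4) = 2 (neighbors: 1, 5)
  deg(5) = 1 (neighbors: 4)

Step 2: Sum all degrees:
  3 + 2 + 2 + 2 + 1 = 10

Verification: sum of degrees = 2 * |E| = 2 * 5 = 10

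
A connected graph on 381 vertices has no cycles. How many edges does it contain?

A tree on n vertices always has exactly n - 1 edges.
For n = 381: edges = 381 - 1 = 380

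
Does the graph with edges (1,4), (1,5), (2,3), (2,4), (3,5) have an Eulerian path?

Step 1: Find the degree of each vertex:
  deg(1) = 2
  deg(2) = 2
  deg(3) = 2
  deg(4) = 2
  deg(5) = 2

Step 2: Count vertices with odd degree:
  All vertices have even degree (0 odd-degree vertices)

Step 3: Apply Euler's theorem:
  - Eulerian circuit exists iff graph is connected and all vertices have even degree
  - Eulerian path exists iff graph is connected and has 0 or 2 odd-degree vertices

Graph is connected with 0 odd-degree vertices.
Both Eulerian circuit and Eulerian path exist.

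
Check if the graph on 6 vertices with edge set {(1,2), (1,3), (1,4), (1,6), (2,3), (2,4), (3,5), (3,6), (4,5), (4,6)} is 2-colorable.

Step 1: Attempt 2-coloring using BFS:
  Start at vertex 1, assign color 0
  Color vertex 2 with color 1 (neighbor of 1)
  Color vertex 3 with color 1 (neighbor of 1)
  Color vertex 4 with color 1 (neighbor of 1)
  Color vertex 6 with color 1 (neighbor of 1)

Step 2: Conflict found! Vertices 2 and 3 are adjacent but have the same color.
This means the graph contains an odd cycle.

The graph is NOT bipartite.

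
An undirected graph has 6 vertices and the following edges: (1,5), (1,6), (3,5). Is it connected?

Step 1: Build adjacency list from edges:
  1: 5, 6
  2: (none)
  3: 5
  4: (none)
  5: 1, 3
  6: 1

Step 2: Run BFS/DFS from vertex 1:
  Visited: {1, 5, 6, 3}
  Reached 4 of 6 vertices

Step 3: Only 4 of 6 vertices reached. Graph is disconnected.
Connected components: {1, 3, 5, 6}, {2}, {4}
Answer: No, the graph is not connected (3 components).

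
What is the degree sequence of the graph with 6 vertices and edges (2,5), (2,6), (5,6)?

Step 1: Count edges incident to each vertex:
  deg(1) = 0 (neighbors: none)
  deg(2) = 2 (neighbors: 5, 6)
  deg(3) = 0 (neighbors: none)
  deg(4) = 0 (neighbors: none)
  deg(5) = 2 (neighbors: 2, 6)
  deg(6) = 2 (neighbors: 2, 5)

Step 2: Sort degrees in non-increasing order:
  Degrees: [0, 2, 0, 0, 2, 2] -> sorted: [2, 2, 2, 0, 0, 0]

Degree sequence: [2, 2, 2, 0, 0, 0]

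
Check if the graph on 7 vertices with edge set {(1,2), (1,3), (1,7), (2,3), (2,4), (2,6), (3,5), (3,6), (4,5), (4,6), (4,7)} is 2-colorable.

Step 1: Attempt 2-coloring using BFS:
  Start at vertex 1, assign color 0
  Color vertex 2 with color 1 (neighbor of 1)
  Color vertex 3 with color 1 (neighbor of 1)
  Color vertex 7 with color 1 (neighbor of 1)

Step 2: Conflict found! Vertices 2 and 3 are adjacent but have the same color.
This means the graph contains an odd cycle.

The graph is NOT bipartite.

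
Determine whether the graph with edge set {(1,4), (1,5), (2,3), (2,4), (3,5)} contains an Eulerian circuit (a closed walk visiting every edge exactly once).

Step 1: Find the degree of each vertex:
  deg(1) = 2
  deg(2) = 2
  deg(3) = 2
  deg(4) = 2
  deg(5) = 2

Step 2: Count vertices with odd degree:
  All vertices have even degree (0 odd-degree vertices)

Step 3: Apply Euler's theorem:
  - Eulerian circuit exists iff graph is connected and all vertices have even degree
  - Eulerian path exists iff graph is connected and has 0 or 2 odd-degree vertices

Graph is connected with 0 odd-degree vertices.
Both Eulerian circuit and Eulerian path exist.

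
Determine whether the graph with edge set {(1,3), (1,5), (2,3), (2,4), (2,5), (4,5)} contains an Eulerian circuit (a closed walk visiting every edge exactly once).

Step 1: Find the degree of each vertex:
  deg(1) = 2
  deg(2) = 3
  deg(3) = 2
  deg(4) = 2
  deg(5) = 3

Step 2: Count vertices with odd degree:
  Odd-degree vertices: 2, 5 (2 total)

Step 3: Apply Euler's theorem:
  - Eulerian circuit exists iff graph is connected and all vertices have even degree
  - Eulerian path exists iff graph is connected and has 0 or 2 odd-degree vertices

Graph is connected with exactly 2 odd-degree vertices (2, 5).
Eulerian path exists (starting and ending at the odd-degree vertices), but no Eulerian circuit.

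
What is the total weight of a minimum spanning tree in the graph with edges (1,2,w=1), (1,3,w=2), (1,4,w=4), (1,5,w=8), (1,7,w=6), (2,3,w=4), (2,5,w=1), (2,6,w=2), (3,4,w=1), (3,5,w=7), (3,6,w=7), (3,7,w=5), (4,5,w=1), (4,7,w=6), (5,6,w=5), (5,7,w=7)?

Apply Kruskal's algorithm (sort edges by weight, add if no cycle):

Sorted edges by weight:
  (1,2) w=1
  (2,5) w=1
  (3,4) w=1
  (4,5) w=1
  (1,3) w=2
  (2,6) w=2
  (1,4) w=4
  (2,3) w=4
  (3,7) w=5
  (5,6) w=5
  (1,7) w=6
  (4,7) w=6
  (3,6) w=7
  (3,5) w=7
  (5,7) w=7
  (1,5) w=8

Add edge (1,2) w=1 -- no cycle. Running total: 1
Add edge (2,5) w=1 -- no cycle. Running total: 2
Add edge (3,4) w=1 -- no cycle. Running total: 3
Add edge (4,5) w=1 -- no cycle. Running total: 4
Skip edge (1,3) w=2 -- would create cycle
Add edge (2,6) w=2 -- no cycle. Running total: 6
Skip edge (1,4) w=4 -- would create cycle
Skip edge (2,3) w=4 -- would create cycle
Add edge (3,7) w=5 -- no cycle. Running total: 11

MST edges: (1,2,w=1), (2,5,w=1), (3,4,w=1), (4,5,w=1), (2,6,w=2), (3,7,w=5)
Total MST weight: 1 + 1 + 1 + 1 + 2 + 5 = 11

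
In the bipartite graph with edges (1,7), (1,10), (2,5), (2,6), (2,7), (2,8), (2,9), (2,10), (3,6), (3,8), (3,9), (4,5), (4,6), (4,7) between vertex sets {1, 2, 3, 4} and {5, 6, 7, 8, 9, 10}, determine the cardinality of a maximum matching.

Step 1: List the neighbors of each left vertex:
  1: 7, 10
  2: 5, 6, 7, 8, 9, 10
  3: 6, 8, 9
  4: 5, 6, 7

Step 2: Greedily match left vertices, then look for augmenting paths:
  Match 1 -- 7
  Match 2 -- 8
  Match 3 -- 6
  Match 4 -- 5
  No augmenting path remains.

Step 3: Verify this is maximum:
  Matching size 4 = min(|L|, |R|) = min(4, 6), which is an upper bound, so this matching is maximum.

Maximum matching: {(1,7), (2,8), (3,6), (4,5)}
Size: 4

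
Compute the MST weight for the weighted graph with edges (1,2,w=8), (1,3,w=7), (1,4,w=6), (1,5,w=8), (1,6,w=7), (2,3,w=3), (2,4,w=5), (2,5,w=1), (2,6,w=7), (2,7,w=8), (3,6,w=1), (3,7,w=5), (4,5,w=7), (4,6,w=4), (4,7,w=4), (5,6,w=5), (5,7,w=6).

Apply Kruskal's algorithm (sort edges by weight, add if no cycle):

Sorted edges by weight:
  (2,5) w=1
  (3,6) w=1
  (2,3) w=3
  (4,7) w=4
  (4,6) w=4
  (2,4) w=5
  (3,7) w=5
  (5,6) w=5
  (1,4) w=6
  (5,7) w=6
  (1,6) w=7
  (1,3) w=7
  (2,6) w=7
  (4,5) w=7
  (1,2) w=8
  (1,5) w=8
  (2,7) w=8

Add edge (2,5) w=1 -- no cycle. Running total: 1
Add edge (3,6) w=1 -- no cycle. Running total: 2
Add edge (2,3) w=3 -- no cycle. Running total: 5
Add edge (4,7) w=4 -- no cycle. Running total: 9
Add edge (4,6) w=4 -- no cycle. Running total: 13
Skip edge (2,4) w=5 -- would create cycle
Skip edge (3,7) w=5 -- would create cycle
Skip edge (5,6) w=5 -- would create cycle
Add edge (1,4) w=6 -- no cycle. Running total: 19

MST edges: (2,5,w=1), (3,6,w=1), (2,3,w=3), (4,7,w=4), (4,6,w=4), (1,4,w=6)
Total MST weight: 1 + 1 + 3 + 4 + 4 + 6 = 19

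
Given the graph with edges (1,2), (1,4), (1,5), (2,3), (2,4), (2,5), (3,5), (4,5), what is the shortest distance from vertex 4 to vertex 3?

Step 1: Build adjacency list:
  1: 2, 4, 5
  2: 1, 3, 4, 5
  3: 2, 5
  4: 1, 2, 5
  5: 1, 2, 3, 4

Step 2: BFS from vertex 4 to find shortest path to 3:
  vertex 1 reached at distance 1
  vertex 2 reached at distance 1
  vertex 5 reached at distance 1
  vertex 3 reached at distance 2

Step 3: Shortest path: 4 -> 2 -> 3
Path length: 2 edges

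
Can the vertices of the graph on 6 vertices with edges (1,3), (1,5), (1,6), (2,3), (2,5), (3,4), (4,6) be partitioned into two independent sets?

Step 1: Attempt 2-coloring using BFS:
  Start at vertex 1, assign color 0
  Color vertex 3 with color 1 (neighbor of 1)
  Color vertex 5 with color 1 (neighbor of 1)
  Color vertex 6 with color 1 (neighbor of 1)
  Color vertex 2 with color 0 (neighbor of 3)
  Color vertex 4 with color 0 (neighbor of 3)

Step 2: 2-coloring succeeded. No conflicts found.
  Set A (color 0): {1, 2, 4}
  Set B (color 1): {3, 5, 6}

The graph is bipartite with partition {1, 2, 4}, {3, 5, 6}.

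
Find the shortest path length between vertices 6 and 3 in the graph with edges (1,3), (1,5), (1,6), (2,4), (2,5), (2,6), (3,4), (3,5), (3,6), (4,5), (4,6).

Step 1: Build adjacency list:
  1: 3, 5, 6
  2: 4, 5, 6
  3: 1, 4, 5, 6
  4: 2, 3, 5, 6
  5: 1, 2, 3, 4
  6: 1, 2, 3, 4

Step 2: BFS from vertex 6 to find shortest path to 3:
  vertex 1 reached at distance 1
  vertex 2 reached at distance 1
  vertex 3 reached at distance 1

Step 3: Shortest path: 6 -> 3
Path length: 1 edge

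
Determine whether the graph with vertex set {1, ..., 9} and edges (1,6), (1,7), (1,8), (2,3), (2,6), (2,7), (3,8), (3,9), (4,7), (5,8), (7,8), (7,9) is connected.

Step 1: Build adjacency list from edges:
  1: 6, 7, 8
  2: 3, 6, 7
  3: 2, 8, 9
  4: 7
  5: 8
  6: 1, 2
  7: 1, 2, 4, 8, 9
  8: 1, 3, 5, 7
  9: 3, 7

Step 2: Run BFS/DFS from vertex 1:
  Visited: {1, 6, 7, 8, 2, 4, 9, 3, 5}
  Reached 9 of 9 vertices

Step 3: All 9 vertices reached from vertex 1, so the graph is connected.
Answer: Yes, the graph is connected.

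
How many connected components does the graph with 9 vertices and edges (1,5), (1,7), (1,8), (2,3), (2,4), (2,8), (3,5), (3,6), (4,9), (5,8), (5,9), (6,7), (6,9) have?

Step 1: Build adjacency list from edges:
  1: 5, 7, 8
  2: 3, 4, 8
  3: 2, 5, 6
  4: 2, 9
  5: 1, 3, 8, 9
  6: 3, 7, 9
  7: 1, 6
  8: 1, 2, 5
  9: 4, 5, 6

Step 2: Run BFS/DFS from vertex 1:
  Visited: {1, 5, 7, 8, 3, 9, 6, 2, 4}
  Reached 9 of 9 vertices

Step 3: All 9 vertices reached from vertex 1, so the graph is connected.
Number of connected components: 1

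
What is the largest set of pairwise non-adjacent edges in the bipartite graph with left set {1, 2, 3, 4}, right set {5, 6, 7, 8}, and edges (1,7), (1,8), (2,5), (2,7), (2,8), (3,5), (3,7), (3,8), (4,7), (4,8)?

Step 1: List the neighbors of each left vertex:
  1: 7, 8
  2: 5, 7, 8
  3: 5, 7, 8
  4: 7, 8

Step 2: Greedily match left vertices, then look for augmenting paths:
  Match 1 -- 7
  Match 2 -- 5
  Match 3 -- 8
  No augmenting path remains.

Step 3: Verify this is maximum:
  Matching has size 3. The vertex set {5, 7, 8} covers every edge and has size 3; any matching has at most one edge per cover vertex, so 3 is maximum (König's theorem).

Maximum matching: {(1,7), (2,5), (3,8)}
Size: 3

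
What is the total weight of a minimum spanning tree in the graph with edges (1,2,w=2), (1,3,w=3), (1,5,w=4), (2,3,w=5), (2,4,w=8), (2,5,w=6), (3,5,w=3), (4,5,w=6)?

Apply Kruskal's algorithm (sort edges by weight, add if no cycle):

Sorted edges by weight:
  (1,2) w=2
  (1,3) w=3
  (3,5) w=3
  (1,5) w=4
  (2,3) w=5
  (2,5) w=6
  (4,5) w=6
  (2,4) w=8

Add edge (1,2) w=2 -- no cycle. Running total: 2
Add edge (1,3) w=3 -- no cycle. Running total: 5
Add edge (3,5) w=3 -- no cycle. Running total: 8
Skip edge (1,5) w=4 -- would create cycle
Skip edge (2,3) w=5 -- would create cycle
Skip edge (2,5) w=6 -- would create cycle
Add edge (4,5) w=6 -- no cycle. Running total: 14

MST edges: (1,2,w=2), (1,3,w=3), (3,5,w=3), (4,5,w=6)
Total MST weight: 2 + 3 + 3 + 6 = 14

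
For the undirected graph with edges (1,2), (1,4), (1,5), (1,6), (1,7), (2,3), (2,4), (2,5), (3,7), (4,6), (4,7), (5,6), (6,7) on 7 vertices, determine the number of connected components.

Step 1: Build adjacency list from edges:
  1: 2, 4, 5, 6, 7
  2: 1, 3, 4, 5
  3: 2, 7
  4: 1, 2, 6, 7
  5: 1, 2, 6
  6: 1, 4, 5, 7
  7: 1, 3, 4, 6

Step 2: Run BFS/DFS from vertex 1:
  Visited: {1, 2, 4, 5, 6, 7, 3}
  Reached 7 of 7 vertices

Step 3: All 7 vertices reached from vertex 1, so the graph is connected.
Number of connected components: 1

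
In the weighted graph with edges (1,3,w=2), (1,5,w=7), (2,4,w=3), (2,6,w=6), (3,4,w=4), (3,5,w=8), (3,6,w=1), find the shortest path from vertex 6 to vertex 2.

Step 1: Build adjacency list with weights:
  1: 3(w=2), 5(w=7)
  2: 4(w=3), 6(w=6)
  3: 1(w=2), 4(w=4), 5(w=8), 6(w=1)
  4: 2(w=3), 3(w=4)
  5: 1(w=7), 3(w=8)
  6: 2(w=6), 3(w=1)

Step 2: Apply Dijkstra's algorithm from vertex 6:
  Visit vertex 6 (distance=0)
    Update dist[2] = 6
    Update dist[3] = 1
  Visit vertex 3 (distance=1)
    Update dist[1] = 3
    Update dist[4] = 5
    Update dist[5] = 9
  Visit vertex 1 (distance=3)
  Visit vertex 4 (distance=5)
  Visit vertex 2 (distance=6)

Step 3: Shortest path: 6 -> 2
Total weight: 6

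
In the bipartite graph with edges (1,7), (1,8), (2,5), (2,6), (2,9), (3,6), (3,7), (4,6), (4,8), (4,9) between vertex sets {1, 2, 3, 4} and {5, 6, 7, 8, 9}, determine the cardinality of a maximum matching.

Step 1: List the neighbors of each left vertex:
  1: 7, 8
  2: 5, 6, 9
  3: 6, 7
  4: 6, 8, 9

Step 2: Greedily match left vertices, then look for augmenting paths:
  Match 1 -- 7
  Match 2 -- 5
  Match 3 -- 6
  Match 4 -- 8
  No augmenting path remains.

Step 3: Verify this is maximum:
  Matching size 4 = min(|L|, |R|) = min(4, 5), which is an upper bound, so this matching is maximum.

Maximum matching: {(1,7), (2,5), (3,6), (4,8)}
Size: 4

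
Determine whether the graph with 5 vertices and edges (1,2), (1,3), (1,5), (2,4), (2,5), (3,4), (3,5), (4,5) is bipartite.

Step 1: Attempt 2-coloring using BFS:
  Start at vertex 1, assign color 0
  Color vertex 2 with color 1 (neighbor of 1)
  Color vertex 3 with color 1 (neighbor of 1)
  Color vertex 5 with color 1 (neighbor of 1)
  Color vertex 4 with color 0 (neighbor of 2)

Step 2: Conflict found! Vertices 2 and 5 are adjacent but have the same color.
This means the graph contains an odd cycle.

The graph is NOT bipartite.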